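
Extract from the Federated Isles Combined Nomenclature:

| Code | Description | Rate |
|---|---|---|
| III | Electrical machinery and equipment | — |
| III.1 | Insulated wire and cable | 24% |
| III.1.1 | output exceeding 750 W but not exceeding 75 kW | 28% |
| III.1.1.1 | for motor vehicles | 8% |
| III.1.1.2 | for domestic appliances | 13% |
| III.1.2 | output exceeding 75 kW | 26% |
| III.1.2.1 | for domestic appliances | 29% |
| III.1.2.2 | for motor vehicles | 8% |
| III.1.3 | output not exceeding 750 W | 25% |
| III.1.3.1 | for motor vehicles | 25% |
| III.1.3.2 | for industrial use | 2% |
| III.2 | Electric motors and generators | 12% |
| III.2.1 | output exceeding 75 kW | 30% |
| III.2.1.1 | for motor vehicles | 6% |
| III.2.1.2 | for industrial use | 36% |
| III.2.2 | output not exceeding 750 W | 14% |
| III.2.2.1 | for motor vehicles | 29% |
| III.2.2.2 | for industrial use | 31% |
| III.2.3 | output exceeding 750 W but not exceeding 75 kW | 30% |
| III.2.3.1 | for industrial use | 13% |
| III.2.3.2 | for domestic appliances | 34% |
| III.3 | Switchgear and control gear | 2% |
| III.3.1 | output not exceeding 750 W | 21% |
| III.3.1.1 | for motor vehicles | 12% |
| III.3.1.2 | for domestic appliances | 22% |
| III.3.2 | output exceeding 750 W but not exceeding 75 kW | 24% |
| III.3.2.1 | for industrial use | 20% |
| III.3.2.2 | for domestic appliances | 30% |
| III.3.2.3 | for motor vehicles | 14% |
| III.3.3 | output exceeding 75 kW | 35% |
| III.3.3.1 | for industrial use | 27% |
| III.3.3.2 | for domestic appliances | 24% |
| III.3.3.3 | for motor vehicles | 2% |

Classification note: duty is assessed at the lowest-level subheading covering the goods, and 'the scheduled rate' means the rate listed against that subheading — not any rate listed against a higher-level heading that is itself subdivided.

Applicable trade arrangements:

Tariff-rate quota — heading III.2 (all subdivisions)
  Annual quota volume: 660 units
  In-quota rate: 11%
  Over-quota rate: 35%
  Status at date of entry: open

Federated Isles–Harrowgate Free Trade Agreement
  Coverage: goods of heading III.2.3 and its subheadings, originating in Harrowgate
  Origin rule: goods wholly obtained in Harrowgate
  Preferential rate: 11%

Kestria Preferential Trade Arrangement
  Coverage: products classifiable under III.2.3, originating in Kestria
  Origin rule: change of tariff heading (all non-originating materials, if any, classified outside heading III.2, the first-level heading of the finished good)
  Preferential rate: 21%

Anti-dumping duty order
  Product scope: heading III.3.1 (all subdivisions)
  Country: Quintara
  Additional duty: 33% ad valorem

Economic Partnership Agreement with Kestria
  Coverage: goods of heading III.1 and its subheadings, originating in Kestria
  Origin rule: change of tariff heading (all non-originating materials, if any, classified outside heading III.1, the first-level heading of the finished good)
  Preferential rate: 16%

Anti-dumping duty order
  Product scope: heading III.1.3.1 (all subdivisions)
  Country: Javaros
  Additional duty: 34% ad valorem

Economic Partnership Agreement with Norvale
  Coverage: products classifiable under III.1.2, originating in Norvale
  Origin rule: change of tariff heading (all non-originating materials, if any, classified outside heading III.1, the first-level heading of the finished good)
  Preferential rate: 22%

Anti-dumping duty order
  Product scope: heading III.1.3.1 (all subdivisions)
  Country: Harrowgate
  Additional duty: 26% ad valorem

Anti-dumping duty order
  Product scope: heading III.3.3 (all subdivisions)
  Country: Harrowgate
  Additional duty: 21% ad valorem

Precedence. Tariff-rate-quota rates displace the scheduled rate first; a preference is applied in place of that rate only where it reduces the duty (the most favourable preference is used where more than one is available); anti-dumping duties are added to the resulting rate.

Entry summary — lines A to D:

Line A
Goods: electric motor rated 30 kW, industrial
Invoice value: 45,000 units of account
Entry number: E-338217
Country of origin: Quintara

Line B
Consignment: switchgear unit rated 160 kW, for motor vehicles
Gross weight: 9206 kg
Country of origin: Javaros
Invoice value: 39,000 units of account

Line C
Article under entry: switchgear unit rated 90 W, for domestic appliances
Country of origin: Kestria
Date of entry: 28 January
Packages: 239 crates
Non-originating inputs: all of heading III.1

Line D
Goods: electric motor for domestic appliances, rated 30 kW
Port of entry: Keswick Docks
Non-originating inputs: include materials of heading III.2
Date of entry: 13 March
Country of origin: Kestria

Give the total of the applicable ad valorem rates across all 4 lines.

Line A: electric motor → III.2; rated 30 kW → III.2.3; industrial → III.2.3.1. Scheduled 13%. quota on III.2 open → in-quota 11%. → 11%.
Line B: switchgear unit → III.3; rated 160 kW → III.3.3; for motor vehicles → III.3.3.3. Scheduled 2%. No special measure applies. → 2%.
Line C: switchgear unit → III.3; rated 90 W → III.3.1; for domestic appliances → III.3.1.2. Scheduled 22%. Kestria agreement on III.2.3: III.3.1.2 not covered; Kestria agreement on III.1: III.3.1.2 not covered. → 22%.
Line D: electric motor → III.2; rated 30 kW → III.2.3; for domestic appliances → III.2.3.2. Scheduled 34%. quota on III.2 open → in-quota 11%; Kestria agreement on III.2.3: CTH not met; Kestria agreement on III.1: III.2.3.2 not covered. → 11%.
Sum: 11% + 2% + 22% + 11% = 46%.

46%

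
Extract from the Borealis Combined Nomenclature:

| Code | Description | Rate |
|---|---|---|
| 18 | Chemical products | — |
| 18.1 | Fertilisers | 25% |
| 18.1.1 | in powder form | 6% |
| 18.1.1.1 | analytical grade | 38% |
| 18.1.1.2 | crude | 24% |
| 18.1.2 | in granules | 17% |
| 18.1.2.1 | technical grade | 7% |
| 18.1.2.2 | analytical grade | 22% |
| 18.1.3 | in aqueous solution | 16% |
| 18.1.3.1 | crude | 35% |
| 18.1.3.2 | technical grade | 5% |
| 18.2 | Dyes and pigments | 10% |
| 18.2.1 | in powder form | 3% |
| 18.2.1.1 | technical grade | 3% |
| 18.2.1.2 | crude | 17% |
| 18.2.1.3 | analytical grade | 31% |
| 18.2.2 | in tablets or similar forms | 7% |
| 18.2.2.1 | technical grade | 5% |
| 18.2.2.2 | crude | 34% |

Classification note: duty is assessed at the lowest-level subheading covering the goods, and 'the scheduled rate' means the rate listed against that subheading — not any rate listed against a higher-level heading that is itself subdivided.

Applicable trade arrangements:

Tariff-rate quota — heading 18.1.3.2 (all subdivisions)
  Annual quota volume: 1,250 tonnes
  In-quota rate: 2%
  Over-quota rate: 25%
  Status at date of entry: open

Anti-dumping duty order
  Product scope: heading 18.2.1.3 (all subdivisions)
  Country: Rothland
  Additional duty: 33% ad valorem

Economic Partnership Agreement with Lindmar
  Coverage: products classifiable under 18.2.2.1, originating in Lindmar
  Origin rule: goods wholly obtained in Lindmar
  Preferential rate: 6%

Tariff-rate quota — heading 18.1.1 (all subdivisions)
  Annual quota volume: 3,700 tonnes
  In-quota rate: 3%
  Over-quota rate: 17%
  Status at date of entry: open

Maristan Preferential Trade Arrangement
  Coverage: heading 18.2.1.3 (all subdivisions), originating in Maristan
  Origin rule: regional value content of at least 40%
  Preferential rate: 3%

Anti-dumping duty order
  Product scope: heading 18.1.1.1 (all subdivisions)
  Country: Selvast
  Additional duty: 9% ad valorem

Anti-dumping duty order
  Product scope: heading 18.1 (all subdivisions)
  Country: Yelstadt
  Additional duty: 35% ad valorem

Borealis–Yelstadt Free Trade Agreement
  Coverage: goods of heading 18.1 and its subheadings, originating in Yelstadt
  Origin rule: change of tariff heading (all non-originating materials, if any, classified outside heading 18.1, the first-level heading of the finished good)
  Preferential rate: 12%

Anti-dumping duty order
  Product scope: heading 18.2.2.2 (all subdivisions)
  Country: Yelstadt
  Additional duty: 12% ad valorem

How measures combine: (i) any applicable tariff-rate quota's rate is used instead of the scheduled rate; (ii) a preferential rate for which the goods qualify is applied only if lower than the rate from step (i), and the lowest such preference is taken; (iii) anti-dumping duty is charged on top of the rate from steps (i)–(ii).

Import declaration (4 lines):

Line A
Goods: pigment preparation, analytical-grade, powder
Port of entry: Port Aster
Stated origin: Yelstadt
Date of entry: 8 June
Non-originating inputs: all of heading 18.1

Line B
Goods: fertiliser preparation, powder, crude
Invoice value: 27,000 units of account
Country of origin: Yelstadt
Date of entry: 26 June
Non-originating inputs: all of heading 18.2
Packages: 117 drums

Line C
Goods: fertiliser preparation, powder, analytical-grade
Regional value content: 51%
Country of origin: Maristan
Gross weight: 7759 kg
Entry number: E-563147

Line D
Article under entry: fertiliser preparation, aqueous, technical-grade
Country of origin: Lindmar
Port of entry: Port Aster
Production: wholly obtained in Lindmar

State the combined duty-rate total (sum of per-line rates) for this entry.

74%

Line A: pigment → 18.2; powder → 18.2.1; analytical-grade → 18.2.1.3. Scheduled 31%. Yelstadt agreement on 18.1: 18.2.1.3 not covered. → 31%.
Line B: fertiliser → 18.1; powder → 18.1.1; crude → 18.1.1.2. Scheduled 24%. quota on 18.1.1 open → in-quota 3%; Yelstadt agreement on 18.1: CTH met → 12% available; preference 12% not lower than 3% → no reduction; anti-dumping (Yelstadt, 18.1): +35%; total 3% + 35% = 38%. → 38%.
Line C: fertiliser → 18.1; powder → 18.1.1; analytical-grade → 18.1.1.1. Scheduled 38%. quota on 18.1.1 open → in-quota 3%; Maristan agreement on 18.2.1.3: 18.1.1.1 not covered. → 3%.
Line D: fertiliser → 18.1; aqueous → 18.1.3; technical-grade → 18.1.3.2. Scheduled 5%. quota on 18.1.3.2 open → in-quota 2%; Lindmar agreement on 18.2.2.1: 18.1.3.2 not covered. → 2%.
Sum: 31% + 38% + 3% + 2% = 74%.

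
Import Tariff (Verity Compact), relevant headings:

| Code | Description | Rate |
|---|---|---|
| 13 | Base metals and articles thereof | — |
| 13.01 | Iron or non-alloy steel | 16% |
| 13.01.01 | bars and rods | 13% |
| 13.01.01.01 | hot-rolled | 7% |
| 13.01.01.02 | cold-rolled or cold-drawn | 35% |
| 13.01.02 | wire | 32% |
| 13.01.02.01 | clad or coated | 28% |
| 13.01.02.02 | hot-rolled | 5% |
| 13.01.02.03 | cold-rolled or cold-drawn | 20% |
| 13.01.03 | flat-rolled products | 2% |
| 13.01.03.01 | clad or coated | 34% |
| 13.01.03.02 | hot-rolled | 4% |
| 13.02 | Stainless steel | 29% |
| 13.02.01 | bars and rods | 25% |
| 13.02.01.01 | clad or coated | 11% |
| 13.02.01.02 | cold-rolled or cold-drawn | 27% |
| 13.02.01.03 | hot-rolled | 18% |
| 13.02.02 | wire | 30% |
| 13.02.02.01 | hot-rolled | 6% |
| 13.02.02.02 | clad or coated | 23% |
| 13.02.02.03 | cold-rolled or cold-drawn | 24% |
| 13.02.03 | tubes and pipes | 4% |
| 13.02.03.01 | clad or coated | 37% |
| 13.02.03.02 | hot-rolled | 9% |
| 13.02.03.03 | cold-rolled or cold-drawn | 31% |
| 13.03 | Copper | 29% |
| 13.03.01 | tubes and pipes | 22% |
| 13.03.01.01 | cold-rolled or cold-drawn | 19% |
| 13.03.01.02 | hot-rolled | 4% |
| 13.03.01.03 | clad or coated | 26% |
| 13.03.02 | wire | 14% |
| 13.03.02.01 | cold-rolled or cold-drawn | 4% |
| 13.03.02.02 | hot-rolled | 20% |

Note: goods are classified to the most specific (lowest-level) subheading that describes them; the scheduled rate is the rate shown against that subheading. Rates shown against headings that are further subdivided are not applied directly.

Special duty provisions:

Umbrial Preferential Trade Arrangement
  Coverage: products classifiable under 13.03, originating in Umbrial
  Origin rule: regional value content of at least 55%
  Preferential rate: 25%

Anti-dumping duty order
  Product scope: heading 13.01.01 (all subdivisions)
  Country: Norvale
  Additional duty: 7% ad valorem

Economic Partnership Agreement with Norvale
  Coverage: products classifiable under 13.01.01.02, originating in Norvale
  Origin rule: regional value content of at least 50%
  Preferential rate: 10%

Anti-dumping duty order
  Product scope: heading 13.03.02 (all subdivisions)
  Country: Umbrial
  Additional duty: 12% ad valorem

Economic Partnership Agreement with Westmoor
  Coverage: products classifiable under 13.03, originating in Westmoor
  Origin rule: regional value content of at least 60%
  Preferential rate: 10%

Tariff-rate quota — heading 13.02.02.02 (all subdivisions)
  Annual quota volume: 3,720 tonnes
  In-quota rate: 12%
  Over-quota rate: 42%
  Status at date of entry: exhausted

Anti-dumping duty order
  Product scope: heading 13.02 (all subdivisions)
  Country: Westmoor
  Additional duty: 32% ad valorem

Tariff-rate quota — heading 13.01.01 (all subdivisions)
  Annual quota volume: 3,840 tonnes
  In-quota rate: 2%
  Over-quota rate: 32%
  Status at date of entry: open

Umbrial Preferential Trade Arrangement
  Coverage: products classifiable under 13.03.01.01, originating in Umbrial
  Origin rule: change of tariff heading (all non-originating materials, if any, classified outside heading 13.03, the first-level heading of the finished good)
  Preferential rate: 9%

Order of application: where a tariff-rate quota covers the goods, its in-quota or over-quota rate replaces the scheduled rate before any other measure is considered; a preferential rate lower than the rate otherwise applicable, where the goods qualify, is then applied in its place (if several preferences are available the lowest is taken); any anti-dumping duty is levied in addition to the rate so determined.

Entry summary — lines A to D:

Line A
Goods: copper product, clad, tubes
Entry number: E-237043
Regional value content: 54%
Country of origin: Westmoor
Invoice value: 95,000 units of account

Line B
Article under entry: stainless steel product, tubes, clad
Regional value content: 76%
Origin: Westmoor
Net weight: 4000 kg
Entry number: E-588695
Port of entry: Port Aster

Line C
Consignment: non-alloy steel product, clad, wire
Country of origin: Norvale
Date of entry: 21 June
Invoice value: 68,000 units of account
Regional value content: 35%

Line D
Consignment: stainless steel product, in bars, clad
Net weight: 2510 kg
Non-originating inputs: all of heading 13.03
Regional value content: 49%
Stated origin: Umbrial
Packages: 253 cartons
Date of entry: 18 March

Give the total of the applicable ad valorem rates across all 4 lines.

134%

Line A: copper → 13.03; tubes → 13.03.01; clad → 13.03.01.03. Scheduled 26%. Westmoor agreement on 13.03: RVC < 60%. → 26%.
Line B: stainless steel → 13.02; tubes → 13.02.03; clad → 13.02.03.01. Scheduled 37%. Westmoor agreement on 13.03: 13.02.03.01 not covered; anti-dumping (Westmoor, 13.02): +32%; total 37% + 32% = 69%. → 69%.
Line C: non-alloy steel → 13.01; wire → 13.01.02; clad → 13.01.02.01. Scheduled 28%. Norvale agreement on 13.01.01.02: 13.01.02.01 not covered. → 28%.
Line D: stainless steel → 13.02; in bars → 13.02.01; clad → 13.02.01.01. Scheduled 11%. Umbrial agreement on 13.03: 13.02.01.01 not covered; Umbrial agreement on 13.03.01.01: 13.02.01.01 not covered. → 11%.
Sum: 26% + 69% + 28% + 11% = 134%.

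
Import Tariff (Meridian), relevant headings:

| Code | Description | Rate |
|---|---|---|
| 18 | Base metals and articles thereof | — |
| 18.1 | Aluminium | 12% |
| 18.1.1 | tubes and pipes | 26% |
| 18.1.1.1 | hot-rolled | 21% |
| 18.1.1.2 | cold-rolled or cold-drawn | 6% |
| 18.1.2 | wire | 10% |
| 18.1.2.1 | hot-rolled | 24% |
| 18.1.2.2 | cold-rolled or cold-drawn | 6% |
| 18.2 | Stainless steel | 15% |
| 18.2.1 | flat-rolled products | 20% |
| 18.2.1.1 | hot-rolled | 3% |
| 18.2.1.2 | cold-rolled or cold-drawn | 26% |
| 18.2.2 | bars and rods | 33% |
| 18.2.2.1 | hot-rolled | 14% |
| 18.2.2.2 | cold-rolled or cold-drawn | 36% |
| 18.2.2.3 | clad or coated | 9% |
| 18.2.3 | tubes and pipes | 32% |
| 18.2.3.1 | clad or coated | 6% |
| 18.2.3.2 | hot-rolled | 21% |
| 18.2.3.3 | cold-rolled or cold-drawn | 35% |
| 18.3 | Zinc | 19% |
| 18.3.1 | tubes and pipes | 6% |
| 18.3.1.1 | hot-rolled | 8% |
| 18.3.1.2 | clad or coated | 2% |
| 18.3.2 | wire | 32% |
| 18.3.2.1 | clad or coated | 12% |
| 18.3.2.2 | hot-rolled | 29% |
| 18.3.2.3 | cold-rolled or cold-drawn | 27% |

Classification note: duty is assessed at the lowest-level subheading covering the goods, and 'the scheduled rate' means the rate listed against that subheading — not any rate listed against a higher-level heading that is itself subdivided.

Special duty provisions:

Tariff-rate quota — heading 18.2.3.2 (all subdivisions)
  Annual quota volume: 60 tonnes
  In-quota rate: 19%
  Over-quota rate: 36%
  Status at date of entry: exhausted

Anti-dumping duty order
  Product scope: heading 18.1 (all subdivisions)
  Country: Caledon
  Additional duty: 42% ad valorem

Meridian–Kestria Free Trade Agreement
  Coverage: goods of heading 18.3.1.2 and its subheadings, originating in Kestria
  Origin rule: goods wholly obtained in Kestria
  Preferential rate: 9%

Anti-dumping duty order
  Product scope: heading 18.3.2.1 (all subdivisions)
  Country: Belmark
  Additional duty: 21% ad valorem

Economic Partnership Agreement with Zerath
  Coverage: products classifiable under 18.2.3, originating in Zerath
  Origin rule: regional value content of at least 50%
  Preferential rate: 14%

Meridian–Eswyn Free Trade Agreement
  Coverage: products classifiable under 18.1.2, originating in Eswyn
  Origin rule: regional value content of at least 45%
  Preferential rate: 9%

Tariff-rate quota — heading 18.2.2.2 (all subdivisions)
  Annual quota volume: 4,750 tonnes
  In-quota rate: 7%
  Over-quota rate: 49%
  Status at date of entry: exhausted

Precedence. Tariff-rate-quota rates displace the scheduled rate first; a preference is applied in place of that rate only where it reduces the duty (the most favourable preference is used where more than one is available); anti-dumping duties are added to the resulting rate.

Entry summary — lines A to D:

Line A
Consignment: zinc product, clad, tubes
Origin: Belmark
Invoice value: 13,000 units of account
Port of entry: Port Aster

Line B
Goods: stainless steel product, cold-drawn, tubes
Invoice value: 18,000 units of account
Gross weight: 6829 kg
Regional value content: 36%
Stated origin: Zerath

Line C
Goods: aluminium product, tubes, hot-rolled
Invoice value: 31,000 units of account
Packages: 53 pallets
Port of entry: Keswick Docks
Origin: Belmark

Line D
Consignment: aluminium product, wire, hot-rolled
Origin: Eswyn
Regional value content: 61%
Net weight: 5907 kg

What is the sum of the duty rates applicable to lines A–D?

67%

Line A: zinc → 18.3; tubes → 18.3.1; clad → 18.3.1.2. Scheduled 2%. No special measure applies. → 2%.
Line B: stainless steel → 18.2; tubes → 18.2.3; cold-drawn → 18.2.3.3. Scheduled 35%. Zerath agreement on 18.2.3: RVC < 50%. → 35%.
Line C: aluminium → 18.1; tubes → 18.1.1; hot-rolled → 18.1.1.1. Scheduled 21%. No special measure applies. → 21%.
Line D: aluminium → 18.1; wire → 18.1.2; hot-rolled → 18.1.2.1. Scheduled 24%. Eswyn agreement on 18.1.2: RVC ≥ 45% → 9% available; preferential 9%. → 9%.
Sum: 2% + 35% + 21% + 9% = 67%.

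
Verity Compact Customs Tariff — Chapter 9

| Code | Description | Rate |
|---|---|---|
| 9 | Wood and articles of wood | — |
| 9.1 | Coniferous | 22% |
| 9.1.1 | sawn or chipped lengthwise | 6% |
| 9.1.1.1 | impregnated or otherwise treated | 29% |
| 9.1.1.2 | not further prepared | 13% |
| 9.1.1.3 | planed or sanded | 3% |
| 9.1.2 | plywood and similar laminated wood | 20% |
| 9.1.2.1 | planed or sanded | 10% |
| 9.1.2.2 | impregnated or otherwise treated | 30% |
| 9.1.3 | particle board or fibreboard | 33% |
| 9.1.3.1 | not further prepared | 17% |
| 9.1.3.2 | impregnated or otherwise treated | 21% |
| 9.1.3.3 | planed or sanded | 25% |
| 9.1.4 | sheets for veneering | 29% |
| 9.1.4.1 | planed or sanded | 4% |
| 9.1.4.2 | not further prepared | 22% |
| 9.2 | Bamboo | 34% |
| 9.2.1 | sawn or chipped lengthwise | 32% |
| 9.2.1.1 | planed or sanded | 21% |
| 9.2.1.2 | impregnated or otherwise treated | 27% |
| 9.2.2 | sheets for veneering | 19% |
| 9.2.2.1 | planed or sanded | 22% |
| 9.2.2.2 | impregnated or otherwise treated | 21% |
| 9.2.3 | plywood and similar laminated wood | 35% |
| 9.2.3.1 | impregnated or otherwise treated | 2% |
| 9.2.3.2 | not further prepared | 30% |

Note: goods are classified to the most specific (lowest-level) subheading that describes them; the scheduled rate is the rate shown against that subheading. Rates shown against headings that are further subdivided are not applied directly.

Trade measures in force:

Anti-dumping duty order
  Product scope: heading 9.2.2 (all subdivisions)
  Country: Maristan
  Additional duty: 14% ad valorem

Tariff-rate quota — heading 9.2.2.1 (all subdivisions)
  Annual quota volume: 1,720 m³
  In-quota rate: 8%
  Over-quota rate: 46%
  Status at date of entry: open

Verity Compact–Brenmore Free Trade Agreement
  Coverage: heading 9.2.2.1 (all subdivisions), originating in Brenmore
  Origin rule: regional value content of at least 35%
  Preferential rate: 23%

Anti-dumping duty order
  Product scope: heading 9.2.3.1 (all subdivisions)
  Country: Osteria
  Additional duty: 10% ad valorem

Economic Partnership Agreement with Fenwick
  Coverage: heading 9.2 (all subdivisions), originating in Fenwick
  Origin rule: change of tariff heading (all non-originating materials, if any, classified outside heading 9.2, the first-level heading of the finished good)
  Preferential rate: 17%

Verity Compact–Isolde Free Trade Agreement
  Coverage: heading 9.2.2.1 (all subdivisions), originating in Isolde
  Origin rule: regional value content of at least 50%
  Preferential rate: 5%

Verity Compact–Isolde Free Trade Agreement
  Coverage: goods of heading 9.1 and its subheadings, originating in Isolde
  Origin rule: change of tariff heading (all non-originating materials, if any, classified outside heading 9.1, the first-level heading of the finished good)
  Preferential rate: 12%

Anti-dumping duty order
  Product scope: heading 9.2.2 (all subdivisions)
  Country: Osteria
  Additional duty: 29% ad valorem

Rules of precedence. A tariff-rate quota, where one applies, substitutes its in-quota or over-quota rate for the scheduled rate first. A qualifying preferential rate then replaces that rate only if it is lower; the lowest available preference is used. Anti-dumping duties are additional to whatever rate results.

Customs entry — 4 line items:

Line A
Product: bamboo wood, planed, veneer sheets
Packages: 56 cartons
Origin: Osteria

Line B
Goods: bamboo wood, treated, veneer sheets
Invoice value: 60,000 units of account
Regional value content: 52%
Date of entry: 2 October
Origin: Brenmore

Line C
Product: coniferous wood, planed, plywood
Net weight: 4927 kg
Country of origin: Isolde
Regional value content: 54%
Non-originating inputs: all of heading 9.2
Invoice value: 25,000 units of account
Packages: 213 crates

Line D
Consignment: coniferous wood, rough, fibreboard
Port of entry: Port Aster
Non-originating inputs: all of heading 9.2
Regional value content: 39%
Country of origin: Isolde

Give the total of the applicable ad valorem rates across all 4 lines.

Line A: bamboo → 9.2; veneer sheets → 9.2.2; planed → 9.2.2.1. Scheduled 22%. quota on 9.2.2.1 open → in-quota 8%; anti-dumping (Osteria, 9.2.2): +29%; total 8% + 29% = 37%. → 37%.
Line B: bamboo → 9.2; veneer sheets → 9.2.2; treated → 9.2.2.2. Scheduled 21%. Brenmore agreement on 9.2.2.1: 9.2.2.2 not covered. → 21%.
Line C: coniferous → 9.1; plywood → 9.1.2; planed → 9.1.2.1. Scheduled 10%. Isolde agreement on 9.2.2.1: 9.1.2.1 not covered; Isolde agreement on 9.1: CTH met → 12% available; preference 12% not lower than 10% → no reduction. → 10%.
Line D: coniferous → 9.1; fibreboard → 9.1.3; rough → 9.1.3.1. Scheduled 17%. Isolde agreement on 9.2.2.1: 9.1.3.1 not covered; Isolde agreement on 9.1: CTH met → 12% available; preferential 12%. → 12%.
Sum: 37% + 21% + 10% + 12% = 80%.

80%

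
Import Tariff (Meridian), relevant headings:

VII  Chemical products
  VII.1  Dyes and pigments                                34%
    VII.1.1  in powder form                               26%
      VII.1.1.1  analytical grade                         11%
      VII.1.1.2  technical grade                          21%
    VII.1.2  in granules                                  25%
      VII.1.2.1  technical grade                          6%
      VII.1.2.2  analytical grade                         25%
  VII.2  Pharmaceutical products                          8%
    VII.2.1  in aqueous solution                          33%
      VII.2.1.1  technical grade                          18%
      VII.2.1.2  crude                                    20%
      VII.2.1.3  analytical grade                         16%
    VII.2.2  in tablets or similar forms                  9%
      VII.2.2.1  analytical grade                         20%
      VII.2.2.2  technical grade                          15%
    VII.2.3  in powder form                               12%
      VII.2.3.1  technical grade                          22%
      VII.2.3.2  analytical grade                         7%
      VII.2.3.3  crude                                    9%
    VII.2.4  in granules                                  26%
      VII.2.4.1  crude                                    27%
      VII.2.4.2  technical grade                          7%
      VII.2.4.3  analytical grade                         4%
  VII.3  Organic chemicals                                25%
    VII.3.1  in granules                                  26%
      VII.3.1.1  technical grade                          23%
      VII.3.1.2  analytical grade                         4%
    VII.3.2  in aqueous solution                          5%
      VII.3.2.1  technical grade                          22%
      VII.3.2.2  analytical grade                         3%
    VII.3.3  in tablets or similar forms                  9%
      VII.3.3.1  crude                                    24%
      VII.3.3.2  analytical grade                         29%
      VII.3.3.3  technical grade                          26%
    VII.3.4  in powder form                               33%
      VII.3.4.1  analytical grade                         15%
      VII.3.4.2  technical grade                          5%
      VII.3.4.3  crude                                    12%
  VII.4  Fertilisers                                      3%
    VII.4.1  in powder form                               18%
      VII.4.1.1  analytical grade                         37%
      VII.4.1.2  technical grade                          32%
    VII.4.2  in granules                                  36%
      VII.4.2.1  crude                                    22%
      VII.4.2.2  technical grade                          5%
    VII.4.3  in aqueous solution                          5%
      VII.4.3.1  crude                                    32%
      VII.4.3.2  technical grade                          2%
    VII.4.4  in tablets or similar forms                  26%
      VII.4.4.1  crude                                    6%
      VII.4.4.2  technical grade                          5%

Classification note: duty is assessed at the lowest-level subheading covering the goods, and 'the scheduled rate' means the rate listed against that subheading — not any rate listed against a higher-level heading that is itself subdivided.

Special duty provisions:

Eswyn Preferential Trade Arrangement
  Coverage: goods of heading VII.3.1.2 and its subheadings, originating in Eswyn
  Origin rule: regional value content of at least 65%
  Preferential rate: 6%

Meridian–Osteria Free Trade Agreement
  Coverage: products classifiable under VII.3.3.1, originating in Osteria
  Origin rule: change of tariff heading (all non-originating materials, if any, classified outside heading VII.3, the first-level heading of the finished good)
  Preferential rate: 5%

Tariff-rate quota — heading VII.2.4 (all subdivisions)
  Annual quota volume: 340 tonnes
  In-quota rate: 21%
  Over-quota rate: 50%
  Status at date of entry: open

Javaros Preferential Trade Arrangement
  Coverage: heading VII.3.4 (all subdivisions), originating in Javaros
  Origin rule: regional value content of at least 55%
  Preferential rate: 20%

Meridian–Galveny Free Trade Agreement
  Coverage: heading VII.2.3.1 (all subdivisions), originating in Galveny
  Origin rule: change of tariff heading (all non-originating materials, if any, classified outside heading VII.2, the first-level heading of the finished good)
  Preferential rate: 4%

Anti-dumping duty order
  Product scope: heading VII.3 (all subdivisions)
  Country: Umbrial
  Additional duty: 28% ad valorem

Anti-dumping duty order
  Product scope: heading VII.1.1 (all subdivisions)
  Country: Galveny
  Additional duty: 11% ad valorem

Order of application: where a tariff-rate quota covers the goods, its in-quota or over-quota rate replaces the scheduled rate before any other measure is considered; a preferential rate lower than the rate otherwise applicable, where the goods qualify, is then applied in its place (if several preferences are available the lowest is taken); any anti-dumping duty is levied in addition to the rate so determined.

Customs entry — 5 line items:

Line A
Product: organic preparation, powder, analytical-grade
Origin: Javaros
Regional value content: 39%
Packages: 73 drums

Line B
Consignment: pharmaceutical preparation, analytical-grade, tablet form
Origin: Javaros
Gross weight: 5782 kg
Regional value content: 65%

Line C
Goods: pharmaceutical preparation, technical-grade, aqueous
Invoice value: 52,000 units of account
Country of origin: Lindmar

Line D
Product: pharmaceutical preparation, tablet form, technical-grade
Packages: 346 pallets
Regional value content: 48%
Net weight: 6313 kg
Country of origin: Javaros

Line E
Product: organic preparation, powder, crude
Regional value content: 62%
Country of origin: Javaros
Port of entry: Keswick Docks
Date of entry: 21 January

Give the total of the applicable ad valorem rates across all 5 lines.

Line A: organic → VII.3; powder → VII.3.4; analytical-grade → VII.3.4.1. Scheduled 15%. Javaros agreement on VII.3.4: RVC < 55%. → 15%.
Line B: pharmaceutical → VII.2; tablet form → VII.2.2; analytical-grade → VII.2.2.1. Scheduled 20%. Javaros agreement on VII.3.4: VII.2.2.1 not covered. → 20%.
Line C: pharmaceutical → VII.2; aqueous → VII.2.1; technical-grade → VII.2.1.1. Scheduled 18%. No special measure applies. → 18%.
Line D: pharmaceutical → VII.2; tablet form → VII.2.2; technical-grade → VII.2.2.2. Scheduled 15%. Javaros agreement on VII.3.4: VII.2.2.2 not covered. → 15%.
Line E: organic → VII.3; powder → VII.3.4; crude → VII.3.4.3. Scheduled 12%. Javaros agreement on VII.3.4: RVC ≥ 55% → 20% available; preference 20% not lower than 12% → no reduction. → 12%.
Sum: 15% + 20% + 18% + 15% + 12% = 80%.

80%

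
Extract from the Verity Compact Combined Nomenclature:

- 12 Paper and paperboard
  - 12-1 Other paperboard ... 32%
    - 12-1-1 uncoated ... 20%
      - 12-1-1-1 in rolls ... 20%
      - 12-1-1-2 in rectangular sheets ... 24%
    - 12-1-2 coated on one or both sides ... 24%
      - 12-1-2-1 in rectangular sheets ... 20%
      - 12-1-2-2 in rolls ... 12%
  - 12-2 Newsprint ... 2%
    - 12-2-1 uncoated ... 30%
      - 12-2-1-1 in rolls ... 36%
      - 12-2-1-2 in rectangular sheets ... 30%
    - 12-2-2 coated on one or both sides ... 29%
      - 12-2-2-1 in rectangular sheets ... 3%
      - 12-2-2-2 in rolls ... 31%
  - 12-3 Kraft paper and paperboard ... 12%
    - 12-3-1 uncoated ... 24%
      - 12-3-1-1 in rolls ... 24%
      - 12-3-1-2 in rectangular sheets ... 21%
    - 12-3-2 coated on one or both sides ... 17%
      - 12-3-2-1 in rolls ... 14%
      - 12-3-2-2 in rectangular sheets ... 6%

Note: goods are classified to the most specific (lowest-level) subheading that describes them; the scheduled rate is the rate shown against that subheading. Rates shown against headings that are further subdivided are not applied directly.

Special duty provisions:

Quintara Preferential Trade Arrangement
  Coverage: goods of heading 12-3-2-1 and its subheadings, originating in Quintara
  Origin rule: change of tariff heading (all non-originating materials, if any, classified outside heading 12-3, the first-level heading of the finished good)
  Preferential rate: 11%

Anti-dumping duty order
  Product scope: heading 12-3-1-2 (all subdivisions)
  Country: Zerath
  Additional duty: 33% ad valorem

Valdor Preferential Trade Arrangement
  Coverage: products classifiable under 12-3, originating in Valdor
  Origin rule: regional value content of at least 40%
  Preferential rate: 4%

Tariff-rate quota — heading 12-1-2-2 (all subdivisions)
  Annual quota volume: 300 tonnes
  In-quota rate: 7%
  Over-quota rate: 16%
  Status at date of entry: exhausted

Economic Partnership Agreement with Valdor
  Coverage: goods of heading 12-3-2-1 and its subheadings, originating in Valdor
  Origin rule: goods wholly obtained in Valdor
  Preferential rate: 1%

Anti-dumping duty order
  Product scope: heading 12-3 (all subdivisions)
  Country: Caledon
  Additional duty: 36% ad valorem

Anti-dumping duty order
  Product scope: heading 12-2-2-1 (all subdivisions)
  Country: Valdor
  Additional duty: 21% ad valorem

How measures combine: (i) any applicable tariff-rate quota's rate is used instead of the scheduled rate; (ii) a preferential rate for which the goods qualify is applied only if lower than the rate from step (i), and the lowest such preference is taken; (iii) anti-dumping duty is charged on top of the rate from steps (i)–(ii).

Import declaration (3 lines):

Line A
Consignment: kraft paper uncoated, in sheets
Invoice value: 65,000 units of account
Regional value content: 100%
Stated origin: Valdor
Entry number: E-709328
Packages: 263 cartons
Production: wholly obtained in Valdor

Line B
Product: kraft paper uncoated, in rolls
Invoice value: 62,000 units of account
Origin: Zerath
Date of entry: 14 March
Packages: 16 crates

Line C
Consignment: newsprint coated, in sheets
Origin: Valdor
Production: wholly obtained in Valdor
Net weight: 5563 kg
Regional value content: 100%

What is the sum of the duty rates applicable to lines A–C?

Line A: kraft paper → 12-3; uncoated → 12-3-1; in sheets → 12-3-1-2. Scheduled 21%. Valdor agreement on 12-3: RVC ≥ 40% → 4% available; Valdor agreement on 12-3-2-1: 12-3-1-2 not covered; preferential 4%. → 4%.
Line B: kraft paper → 12-3; uncoated → 12-3-1; in rolls → 12-3-1-1. Scheduled 24%. No special measure applies. → 24%.
Line C: newsprint → 12-2; coated → 12-2-2; in sheets → 12-2-2-1. Scheduled 3%. Valdor agreement on 12-3: 12-2-2-1 not covered; Valdor agreement on 12-3-2-1: 12-2-2-1 not covered; anti-dumping (Valdor, 12-2-2-1): +21%; total 3% + 21% = 24%. → 24%.
Sum: 4% + 24% + 24% = 52%.

52%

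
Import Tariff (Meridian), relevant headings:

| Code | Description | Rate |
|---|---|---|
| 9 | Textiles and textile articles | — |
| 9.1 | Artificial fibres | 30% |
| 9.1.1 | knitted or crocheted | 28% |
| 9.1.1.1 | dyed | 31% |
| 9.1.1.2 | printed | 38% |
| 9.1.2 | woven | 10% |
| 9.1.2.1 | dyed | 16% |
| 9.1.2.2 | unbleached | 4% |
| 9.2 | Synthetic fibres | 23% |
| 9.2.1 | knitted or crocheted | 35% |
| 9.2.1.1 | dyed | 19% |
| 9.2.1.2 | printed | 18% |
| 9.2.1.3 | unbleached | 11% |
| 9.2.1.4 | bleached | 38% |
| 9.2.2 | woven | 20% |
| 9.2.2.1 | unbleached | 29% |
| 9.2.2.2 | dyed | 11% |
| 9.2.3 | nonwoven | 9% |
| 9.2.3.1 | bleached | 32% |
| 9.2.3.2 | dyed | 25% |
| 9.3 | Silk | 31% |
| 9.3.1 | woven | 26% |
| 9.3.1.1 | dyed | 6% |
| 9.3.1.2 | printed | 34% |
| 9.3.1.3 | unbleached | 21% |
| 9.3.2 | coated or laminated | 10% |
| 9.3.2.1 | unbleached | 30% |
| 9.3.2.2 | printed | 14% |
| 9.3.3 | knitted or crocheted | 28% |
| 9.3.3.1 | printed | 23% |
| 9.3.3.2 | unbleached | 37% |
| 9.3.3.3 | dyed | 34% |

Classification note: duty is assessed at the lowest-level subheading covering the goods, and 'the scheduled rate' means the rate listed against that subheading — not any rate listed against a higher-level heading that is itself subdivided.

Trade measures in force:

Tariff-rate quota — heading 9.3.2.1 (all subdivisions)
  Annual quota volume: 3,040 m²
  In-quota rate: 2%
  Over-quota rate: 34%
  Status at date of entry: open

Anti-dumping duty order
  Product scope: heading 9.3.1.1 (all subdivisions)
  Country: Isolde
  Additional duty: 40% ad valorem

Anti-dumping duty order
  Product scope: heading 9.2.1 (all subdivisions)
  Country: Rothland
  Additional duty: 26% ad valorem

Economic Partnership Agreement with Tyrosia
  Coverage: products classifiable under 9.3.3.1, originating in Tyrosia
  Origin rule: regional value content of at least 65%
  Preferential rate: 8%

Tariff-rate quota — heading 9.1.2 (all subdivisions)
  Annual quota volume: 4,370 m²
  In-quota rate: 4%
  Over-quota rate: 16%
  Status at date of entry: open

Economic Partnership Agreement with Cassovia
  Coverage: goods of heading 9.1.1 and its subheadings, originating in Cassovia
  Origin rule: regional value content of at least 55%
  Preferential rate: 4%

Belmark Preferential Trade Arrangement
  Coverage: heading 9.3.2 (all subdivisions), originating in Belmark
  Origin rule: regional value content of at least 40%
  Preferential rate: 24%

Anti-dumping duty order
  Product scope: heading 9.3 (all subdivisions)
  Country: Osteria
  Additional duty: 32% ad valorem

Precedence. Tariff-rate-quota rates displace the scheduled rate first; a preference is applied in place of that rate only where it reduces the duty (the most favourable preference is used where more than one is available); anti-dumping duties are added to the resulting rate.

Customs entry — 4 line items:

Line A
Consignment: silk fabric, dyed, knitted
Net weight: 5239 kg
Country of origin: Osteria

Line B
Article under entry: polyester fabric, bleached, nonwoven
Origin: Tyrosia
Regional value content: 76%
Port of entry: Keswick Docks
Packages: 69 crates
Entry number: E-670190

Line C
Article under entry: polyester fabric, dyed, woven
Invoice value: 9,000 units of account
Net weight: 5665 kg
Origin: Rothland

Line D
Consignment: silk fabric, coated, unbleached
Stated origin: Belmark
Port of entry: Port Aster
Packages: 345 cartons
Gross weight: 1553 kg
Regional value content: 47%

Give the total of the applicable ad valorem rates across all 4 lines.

Line A: silk → 9.3; knitted → 9.3.3; dyed → 9.3.3.3. Scheduled 34%. anti-dumping (Osteria, 9.3): +32%; total 34% + 32% = 66%. → 66%.
Line B: polyester → 9.2; nonwoven → 9.2.3; bleached → 9.2.3.1. Scheduled 32%. Tyrosia agreement on 9.3.3.1: 9.2.3.1 not covered. → 32%.
Line C: polyester → 9.2; woven → 9.2.2; dyed → 9.2.2.2. Scheduled 11%. No special measure applies. → 11%.
Line D: silk → 9.3; coated → 9.3.2; unbleached → 9.3.2.1. Scheduled 30%. quota on 9.3.2.1 open → in-quota 2%; Belmark agreement on 9.3.2: RVC ≥ 40% → 24% available; preference 24% not lower than 2% → no reduction. → 2%.
Sum: 66% + 32% + 11% + 2% = 111%.

111%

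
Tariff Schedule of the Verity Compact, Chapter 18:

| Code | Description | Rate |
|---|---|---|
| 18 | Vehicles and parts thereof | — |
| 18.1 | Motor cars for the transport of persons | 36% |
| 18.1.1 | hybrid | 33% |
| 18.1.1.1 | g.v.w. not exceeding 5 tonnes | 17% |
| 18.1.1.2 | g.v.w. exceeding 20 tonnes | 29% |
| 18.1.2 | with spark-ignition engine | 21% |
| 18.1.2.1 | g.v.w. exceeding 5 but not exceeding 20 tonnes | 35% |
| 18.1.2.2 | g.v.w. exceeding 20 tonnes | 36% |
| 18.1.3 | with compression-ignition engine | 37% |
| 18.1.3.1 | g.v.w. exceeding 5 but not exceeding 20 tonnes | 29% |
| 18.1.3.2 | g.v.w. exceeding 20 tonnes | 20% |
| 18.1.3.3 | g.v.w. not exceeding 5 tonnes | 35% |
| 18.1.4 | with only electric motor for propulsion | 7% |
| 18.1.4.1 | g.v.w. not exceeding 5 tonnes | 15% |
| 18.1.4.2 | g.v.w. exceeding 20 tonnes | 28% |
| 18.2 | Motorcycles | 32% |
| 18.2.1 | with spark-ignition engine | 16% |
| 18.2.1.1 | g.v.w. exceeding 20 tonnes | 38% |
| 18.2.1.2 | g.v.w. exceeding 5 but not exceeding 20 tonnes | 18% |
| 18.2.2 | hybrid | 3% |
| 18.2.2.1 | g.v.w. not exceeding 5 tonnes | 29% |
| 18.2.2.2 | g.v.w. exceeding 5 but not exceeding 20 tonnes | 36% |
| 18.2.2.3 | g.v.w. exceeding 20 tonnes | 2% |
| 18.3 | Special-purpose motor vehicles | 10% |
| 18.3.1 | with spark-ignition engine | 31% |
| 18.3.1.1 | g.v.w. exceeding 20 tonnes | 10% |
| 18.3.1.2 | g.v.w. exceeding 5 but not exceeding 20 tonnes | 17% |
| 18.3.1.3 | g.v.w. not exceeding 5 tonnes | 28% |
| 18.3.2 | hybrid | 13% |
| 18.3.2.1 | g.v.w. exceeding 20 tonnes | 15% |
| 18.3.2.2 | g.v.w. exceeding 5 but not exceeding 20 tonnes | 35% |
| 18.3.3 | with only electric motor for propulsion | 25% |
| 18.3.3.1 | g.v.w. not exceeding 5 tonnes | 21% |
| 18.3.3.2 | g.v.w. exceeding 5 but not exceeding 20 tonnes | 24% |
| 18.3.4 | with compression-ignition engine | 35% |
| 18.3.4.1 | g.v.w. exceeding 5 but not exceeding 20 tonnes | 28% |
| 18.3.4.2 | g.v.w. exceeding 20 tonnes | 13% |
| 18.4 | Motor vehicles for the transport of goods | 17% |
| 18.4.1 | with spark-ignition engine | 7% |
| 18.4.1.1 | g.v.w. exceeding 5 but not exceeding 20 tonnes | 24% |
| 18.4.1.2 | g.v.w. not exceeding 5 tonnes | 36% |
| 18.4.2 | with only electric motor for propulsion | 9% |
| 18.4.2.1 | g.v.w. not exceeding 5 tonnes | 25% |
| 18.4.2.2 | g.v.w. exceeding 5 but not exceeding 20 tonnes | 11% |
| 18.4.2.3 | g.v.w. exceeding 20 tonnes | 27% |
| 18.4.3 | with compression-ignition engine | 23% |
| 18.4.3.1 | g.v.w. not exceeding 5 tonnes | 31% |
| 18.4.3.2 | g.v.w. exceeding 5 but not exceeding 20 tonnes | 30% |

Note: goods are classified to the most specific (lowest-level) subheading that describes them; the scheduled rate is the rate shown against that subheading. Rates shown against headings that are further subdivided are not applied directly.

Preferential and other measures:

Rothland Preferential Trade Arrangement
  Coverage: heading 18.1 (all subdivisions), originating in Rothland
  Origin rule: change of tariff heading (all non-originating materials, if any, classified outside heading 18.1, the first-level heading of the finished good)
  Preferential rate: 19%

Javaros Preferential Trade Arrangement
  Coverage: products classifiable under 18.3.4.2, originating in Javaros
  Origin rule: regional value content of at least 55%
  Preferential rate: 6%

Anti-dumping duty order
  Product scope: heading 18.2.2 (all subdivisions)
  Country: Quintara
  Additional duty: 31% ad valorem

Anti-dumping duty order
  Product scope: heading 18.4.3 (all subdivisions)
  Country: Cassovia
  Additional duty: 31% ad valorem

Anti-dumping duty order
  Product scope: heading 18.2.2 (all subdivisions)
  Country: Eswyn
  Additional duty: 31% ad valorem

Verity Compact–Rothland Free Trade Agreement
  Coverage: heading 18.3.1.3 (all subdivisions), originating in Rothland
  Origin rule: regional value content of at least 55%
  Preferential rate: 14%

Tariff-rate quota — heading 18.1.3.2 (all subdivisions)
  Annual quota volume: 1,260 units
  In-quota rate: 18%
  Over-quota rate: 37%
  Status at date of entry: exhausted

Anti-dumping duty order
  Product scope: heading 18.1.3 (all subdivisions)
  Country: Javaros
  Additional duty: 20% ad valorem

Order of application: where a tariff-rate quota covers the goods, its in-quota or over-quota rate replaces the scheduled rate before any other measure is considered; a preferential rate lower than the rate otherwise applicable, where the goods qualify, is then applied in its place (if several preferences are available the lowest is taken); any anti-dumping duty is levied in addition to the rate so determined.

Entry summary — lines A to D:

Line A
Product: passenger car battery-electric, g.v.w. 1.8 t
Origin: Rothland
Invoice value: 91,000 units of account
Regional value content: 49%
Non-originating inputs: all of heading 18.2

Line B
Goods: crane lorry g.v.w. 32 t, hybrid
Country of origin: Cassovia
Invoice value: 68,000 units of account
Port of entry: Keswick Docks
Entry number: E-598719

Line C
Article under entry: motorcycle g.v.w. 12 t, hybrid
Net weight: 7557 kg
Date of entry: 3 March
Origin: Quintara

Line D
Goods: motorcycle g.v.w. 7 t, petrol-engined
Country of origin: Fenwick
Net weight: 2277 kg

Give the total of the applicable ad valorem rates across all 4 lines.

Line A: passenger car → 18.1; battery-electric → 18.1.4; g.v.w. 1.8 t → 18.1.4.1. Scheduled 15%. Rothland agreement on 18.1: CTH met → 19% available; Rothland agreement on 18.3.1.3: 18.1.4.1 not covered; preference 19% not lower than 15% → no reduction. → 15%.
Line B: crane lorry → 18.3; hybrid → 18.3.2; g.v.w. 32 t → 18.3.2.1. Scheduled 15%. No special measure applies. → 15%.
Line C: motorcycle → 18.2; hybrid → 18.2.2; g.v.w. 12 t → 18.2.2.2. Scheduled 36%. anti-dumping (Quintara, 18.2.2): +31%; total 36% + 31% = 67%. → 67%.
Line D: motorcycle → 18.2; petrol-engined → 18.2.1; g.v.w. 7 t → 18.2.1.2. Scheduled 18%. No special measure applies. → 18%.
Sum: 15% + 15% + 67% + 18% = 115%.

115%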